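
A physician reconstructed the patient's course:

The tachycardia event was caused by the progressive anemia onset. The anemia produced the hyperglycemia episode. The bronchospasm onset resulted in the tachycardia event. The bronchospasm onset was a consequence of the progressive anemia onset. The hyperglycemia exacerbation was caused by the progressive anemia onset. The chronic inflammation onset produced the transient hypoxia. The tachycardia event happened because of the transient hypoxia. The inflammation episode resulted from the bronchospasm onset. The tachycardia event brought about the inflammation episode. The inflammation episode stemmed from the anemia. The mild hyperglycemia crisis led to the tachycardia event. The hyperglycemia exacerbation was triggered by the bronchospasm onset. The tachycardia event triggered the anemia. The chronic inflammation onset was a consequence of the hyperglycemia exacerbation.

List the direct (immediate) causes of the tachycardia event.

Upstream contributors include the hyperglycemia exacerbation, the chronic inflammation onset, but only the bronchospasm onset, the mild hyperglycemia crisis, the progressive anemia onset, the transient hypoxia feed directly into the tachycardia event.

the bronchospasm onset, the mild hyperglycemia crisis, the progressive anemia onset, the transient hypoxia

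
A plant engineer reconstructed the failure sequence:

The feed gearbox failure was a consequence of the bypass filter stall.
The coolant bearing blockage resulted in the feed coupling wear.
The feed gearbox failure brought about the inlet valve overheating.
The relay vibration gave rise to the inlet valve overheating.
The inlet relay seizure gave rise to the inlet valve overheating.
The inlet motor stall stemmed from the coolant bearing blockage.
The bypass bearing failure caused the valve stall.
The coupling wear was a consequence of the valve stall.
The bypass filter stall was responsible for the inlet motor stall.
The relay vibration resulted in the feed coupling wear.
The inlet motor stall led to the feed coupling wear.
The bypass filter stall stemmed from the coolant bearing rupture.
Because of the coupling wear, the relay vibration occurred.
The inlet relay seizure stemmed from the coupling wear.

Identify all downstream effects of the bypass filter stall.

the feed coupling wear, the feed gearbox failure, the inlet motor stall, the inlet valve overheating

Direct effects: the inlet motor stall, the feed gearbox failure.
2 steps out: the feed coupling wear, the inlet valve overheating.
Not reachable from it: the coolant bearing rupture, the bypass bearing failure, the valve stall, the coolant bearing blockage, the coupling wear, the inlet relay seizure, the relay vibration.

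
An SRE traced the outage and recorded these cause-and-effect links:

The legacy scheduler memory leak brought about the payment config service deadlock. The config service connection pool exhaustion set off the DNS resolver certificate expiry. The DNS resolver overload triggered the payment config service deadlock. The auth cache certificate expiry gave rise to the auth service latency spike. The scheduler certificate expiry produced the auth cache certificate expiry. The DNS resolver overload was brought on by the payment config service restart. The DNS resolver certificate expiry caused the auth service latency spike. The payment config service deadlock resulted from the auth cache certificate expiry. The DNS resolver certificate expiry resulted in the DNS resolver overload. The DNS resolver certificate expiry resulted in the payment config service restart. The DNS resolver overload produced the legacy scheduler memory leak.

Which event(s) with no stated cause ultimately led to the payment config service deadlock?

the config service connection pool exhaustion, the scheduler certificate expiry

Tracing upstream from the payment config service deadlock: the payment config service deadlock ← the DNS resolver overload ← the DNS resolver certificate expiry ← the config service connection pool exhaustion.
A separate upstream branch: the payment config service deadlock ← the auth cache certificate expiry ← the scheduler certificate expiry.
Each of those chain origins has no stated cause.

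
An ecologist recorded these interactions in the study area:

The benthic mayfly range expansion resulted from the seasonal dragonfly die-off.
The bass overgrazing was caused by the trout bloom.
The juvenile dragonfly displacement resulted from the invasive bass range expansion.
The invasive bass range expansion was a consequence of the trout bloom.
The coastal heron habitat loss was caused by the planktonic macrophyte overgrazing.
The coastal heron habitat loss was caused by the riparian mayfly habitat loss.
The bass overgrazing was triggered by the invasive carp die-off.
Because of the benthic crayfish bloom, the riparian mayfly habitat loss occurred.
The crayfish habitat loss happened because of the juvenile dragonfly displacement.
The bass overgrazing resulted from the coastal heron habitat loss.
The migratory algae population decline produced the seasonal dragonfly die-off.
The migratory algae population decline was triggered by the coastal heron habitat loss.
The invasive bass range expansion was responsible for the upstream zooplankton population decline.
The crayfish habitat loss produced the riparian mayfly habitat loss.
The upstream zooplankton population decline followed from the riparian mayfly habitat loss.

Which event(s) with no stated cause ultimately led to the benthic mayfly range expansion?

Tracing upstream from the benthic mayfly range expansion: the benthic mayfly range expansion ← the seasonal dragonfly die-off ← the migratory algae population decline ← the coastal heron habitat loss ← the riparian mayfly habitat loss ← the crayfish habitat loss ← the juvenile dragonfly displacement ← the invasive bass range expansion ← the trout bloom.
A separate upstream branch: the benthic mayfly range expansion ← the seasonal dragonfly die-off ← the migratory algae population decline ← the coastal heron habitat loss ← the planktonic macrophyte overgrazing.
A separate upstream branch: the benthic mayfly range expansion ← the seasonal dragonfly die-off ← the migratory algae population decline ← the coastal heron habitat loss ← the riparian mayfly habitat loss ← the benthic crayfish bloom.
Each of those chain origins has no stated cause.

the benthic crayfish bloom, the planktonic macrophyte overgrazing, the trout bloom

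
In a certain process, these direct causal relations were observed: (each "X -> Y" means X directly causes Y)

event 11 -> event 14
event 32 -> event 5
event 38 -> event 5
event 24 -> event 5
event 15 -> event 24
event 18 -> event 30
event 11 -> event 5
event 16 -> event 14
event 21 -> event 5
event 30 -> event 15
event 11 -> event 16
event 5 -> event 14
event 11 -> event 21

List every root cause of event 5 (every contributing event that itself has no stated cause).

Tracing upstream from event 5: event 5 ← event 38.
A separate upstream branch: event 5 ← event 24 ← event 15 ← event 30 ← event 18.
A separate upstream branch: event 5 ← event 11.
A separate upstream branch: event 5 ← event 32.
Each of those chain origins has no stated cause.

event 11, event 18, event 32, event 38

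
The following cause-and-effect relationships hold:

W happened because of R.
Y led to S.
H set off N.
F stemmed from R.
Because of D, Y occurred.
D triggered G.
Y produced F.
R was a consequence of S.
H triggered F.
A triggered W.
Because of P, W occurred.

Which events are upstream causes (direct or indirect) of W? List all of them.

Immediate causes of W: R, A, P.
Further upstream: D, Y, S.

A, D, P, R, S, Y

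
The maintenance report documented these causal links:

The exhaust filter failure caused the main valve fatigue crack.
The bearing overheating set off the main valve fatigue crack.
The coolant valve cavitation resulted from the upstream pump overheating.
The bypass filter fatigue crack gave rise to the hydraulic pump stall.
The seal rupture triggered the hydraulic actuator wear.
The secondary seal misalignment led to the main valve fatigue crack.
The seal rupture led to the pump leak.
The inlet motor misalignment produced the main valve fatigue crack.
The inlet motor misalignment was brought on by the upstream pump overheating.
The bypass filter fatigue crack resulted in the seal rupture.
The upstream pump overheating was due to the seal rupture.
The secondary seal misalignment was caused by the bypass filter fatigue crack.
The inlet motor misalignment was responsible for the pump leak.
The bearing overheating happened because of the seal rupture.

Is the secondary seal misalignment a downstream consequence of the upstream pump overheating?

The upstream pump overheating leads to the inlet motor misalignment, the coolant valve cavitation, the pump leak, the main valve fatigue crack; the secondary seal misalignment is not among them.

No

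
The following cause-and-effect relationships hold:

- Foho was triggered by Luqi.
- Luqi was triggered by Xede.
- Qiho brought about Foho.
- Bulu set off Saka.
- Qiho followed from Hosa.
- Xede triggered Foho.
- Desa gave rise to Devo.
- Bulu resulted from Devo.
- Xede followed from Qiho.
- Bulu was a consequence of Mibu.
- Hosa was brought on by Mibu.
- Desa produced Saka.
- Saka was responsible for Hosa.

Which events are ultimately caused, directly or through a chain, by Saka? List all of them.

Foho, Hosa, Luqi, Qiho, Xede

Direct effects: Hosa.
2 steps out: Qiho.
3 steps out: Xede, Foho.
4 steps out: Luqi.
Not reachable from it: Desa, Mibu, Devo, Bulu.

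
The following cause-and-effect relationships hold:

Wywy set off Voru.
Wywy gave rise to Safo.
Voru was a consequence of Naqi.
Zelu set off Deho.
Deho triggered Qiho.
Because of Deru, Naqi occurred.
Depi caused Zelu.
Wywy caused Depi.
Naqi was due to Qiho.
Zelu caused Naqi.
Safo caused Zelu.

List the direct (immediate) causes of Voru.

Naqi, Wywy

Upstream contributors include Safo, Depi, Zelu, Deho, Qiho, Deru, but only Naqi, Wywy feed directly into Voru.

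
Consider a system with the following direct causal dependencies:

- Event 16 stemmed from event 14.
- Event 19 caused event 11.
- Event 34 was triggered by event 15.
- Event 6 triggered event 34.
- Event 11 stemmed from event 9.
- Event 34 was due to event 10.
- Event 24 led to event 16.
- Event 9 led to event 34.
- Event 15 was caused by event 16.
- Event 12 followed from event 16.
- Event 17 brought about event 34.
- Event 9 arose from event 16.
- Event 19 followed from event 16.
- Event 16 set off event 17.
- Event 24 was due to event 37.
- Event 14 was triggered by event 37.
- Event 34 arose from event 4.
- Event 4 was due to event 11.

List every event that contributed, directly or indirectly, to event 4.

event 11, event 14, event 16, event 19, event 24, event 37, event 9

Immediate cause of event 4: event 11.
Further upstream: event 37, event 24, event 14, event 16, event 19, event 9.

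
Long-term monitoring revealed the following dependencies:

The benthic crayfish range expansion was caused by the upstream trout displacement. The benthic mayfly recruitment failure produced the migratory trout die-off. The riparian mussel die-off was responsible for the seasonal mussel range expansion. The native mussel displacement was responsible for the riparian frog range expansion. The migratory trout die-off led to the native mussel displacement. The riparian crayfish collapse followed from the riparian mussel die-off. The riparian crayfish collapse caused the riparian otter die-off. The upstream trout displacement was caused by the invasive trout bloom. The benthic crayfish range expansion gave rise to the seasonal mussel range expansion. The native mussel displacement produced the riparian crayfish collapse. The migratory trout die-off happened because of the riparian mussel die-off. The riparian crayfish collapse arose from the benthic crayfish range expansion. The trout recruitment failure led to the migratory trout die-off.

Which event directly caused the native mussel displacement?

Upstream contributors include the benthic mayfly recruitment failure, the riparian mussel die-off, the trout recruitment failure, but only the migratory trout die-off feeds directly into the native mussel displacement.

the migratory trout die-off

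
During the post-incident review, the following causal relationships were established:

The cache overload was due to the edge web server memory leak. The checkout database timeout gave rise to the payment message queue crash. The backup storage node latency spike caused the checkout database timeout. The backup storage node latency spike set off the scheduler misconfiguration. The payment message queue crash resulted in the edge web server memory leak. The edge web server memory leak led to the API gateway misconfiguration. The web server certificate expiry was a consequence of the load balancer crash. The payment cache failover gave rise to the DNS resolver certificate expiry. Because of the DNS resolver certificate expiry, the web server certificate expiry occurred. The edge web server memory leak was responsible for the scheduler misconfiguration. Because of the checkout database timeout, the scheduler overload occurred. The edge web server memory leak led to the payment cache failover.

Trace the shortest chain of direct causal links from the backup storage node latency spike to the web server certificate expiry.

the backup storage node latency spike → the checkout database timeout
the checkout database timeout → the payment message queue crash
the payment message queue crash → the edge web server memory leak
the edge web server memory leak → the payment cache failover
the payment cache failover → the DNS resolver certificate expiry
the DNS resolver certificate expiry → the web server certificate expiry
Length: 6 steps.

the backup storage node latency spike → the checkout database timeout → the payment message queue crash → the edge web server memory leak → the payment cache failover → the DNS resolver certificate expiry → the web server certificate expiry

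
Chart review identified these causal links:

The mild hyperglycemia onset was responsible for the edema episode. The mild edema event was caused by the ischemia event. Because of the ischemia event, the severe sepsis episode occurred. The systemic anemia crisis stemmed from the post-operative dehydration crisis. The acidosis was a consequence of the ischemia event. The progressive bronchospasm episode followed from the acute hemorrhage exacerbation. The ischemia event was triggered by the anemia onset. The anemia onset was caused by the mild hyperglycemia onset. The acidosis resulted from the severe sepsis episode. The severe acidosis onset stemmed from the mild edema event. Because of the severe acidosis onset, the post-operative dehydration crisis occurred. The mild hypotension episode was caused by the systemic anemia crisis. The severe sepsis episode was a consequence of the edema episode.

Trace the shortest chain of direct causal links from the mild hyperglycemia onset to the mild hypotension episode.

the mild hyperglycemia onset → the anemia onset → the ischemia event → the mild edema event → the severe acidosis onset → the post-operative dehydration crisis → the systemic anemia crisis → the mild hypotension episode

the mild hyperglycemia onset → the anemia onset
the anemia onset → the ischemia event
the ischemia event → the mild edema event
the mild edema event → the severe acidosis onset
the severe acidosis onset → the post-operative dehydration crisis
the post-operative dehydration crisis → the systemic anemia crisis
the systemic anemia crisis → the mild hypotension episode
Length: 7 steps.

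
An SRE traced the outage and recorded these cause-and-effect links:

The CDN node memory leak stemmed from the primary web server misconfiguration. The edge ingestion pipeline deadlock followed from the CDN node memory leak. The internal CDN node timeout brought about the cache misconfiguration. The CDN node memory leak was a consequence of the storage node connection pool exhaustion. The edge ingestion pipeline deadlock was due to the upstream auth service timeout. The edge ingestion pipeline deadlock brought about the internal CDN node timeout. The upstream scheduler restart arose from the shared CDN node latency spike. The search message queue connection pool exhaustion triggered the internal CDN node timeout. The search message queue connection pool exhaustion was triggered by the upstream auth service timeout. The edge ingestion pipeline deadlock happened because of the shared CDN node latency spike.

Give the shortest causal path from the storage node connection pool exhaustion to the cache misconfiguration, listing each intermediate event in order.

the storage node connection pool exhaustion → the CDN node memory leak → the edge ingestion pipeline deadlock → the internal CDN node timeout → the cache misconfiguration

the storage node connection pool exhaustion → the CDN node memory leak
the CDN node memory leak → the edge ingestion pipeline deadlock
the edge ingestion pipeline deadlock → the internal CDN node timeout
the internal CDN node timeout → the cache misconfiguration
Length: 4 steps.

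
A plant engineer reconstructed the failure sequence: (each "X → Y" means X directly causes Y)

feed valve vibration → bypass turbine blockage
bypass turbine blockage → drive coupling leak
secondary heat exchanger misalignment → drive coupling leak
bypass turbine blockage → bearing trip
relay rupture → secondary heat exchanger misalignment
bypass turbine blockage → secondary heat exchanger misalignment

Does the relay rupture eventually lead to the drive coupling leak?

There is a causal chain: the relay rupture → the secondary heat exchanger misalignment → the drive coupling leak.

Yes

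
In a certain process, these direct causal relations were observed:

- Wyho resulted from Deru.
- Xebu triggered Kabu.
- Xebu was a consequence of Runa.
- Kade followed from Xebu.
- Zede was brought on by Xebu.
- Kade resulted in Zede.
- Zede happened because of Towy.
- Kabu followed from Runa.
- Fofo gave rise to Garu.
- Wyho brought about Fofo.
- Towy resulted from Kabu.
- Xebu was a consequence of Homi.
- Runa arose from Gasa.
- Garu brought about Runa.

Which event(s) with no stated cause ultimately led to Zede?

Tracing upstream from Zede: Zede ← Xebu ← Runa ← Gasa.
A separate upstream branch: Zede ← Xebu ← Runa ← Garu ← Fofo ← Wyho ← Deru.
A separate upstream branch: Zede ← Xebu ← Homi.
Each of those chain origins has no stated cause.

Deru, Gasa, Homi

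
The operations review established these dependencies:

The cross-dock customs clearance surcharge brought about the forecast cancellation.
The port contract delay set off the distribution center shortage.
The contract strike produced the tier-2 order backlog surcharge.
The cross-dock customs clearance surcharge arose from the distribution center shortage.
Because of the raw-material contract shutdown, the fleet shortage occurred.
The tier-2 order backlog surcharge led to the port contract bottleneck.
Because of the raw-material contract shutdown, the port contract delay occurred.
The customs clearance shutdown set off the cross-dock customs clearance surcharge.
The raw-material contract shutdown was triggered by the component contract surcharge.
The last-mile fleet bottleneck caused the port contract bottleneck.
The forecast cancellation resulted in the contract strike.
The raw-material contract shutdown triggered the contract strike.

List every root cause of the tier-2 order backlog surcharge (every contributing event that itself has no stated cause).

the component contract surcharge, the customs clearance shutdown

Tracing upstream from the tier-2 order backlog surcharge: the tier-2 order backlog surcharge ← the contract strike ← the raw-material contract shutdown ← the component contract surcharge.
A separate upstream branch: the tier-2 order backlog surcharge ← the contract strike ← the forecast cancellation ← the cross-dock customs clearance surcharge ← the customs clearance shutdown.
Each of those chain origins has no stated cause.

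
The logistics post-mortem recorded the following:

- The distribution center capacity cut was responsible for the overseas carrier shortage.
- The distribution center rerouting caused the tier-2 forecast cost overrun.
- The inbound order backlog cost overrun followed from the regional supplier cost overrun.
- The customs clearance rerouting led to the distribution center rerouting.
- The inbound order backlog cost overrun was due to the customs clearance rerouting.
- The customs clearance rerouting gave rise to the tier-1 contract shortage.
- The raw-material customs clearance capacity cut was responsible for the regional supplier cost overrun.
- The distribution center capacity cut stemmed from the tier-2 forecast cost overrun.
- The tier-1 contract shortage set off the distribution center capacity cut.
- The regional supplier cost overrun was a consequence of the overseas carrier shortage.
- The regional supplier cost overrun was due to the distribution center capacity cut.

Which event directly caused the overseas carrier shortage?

the distribution center capacity cut

Upstream contributors include the customs clearance rerouting, the distribution center rerouting, the tier-1 contract shortage, the tier-2 forecast cost overrun, but only the distribution center capacity cut feeds directly into the overseas carrier shortage.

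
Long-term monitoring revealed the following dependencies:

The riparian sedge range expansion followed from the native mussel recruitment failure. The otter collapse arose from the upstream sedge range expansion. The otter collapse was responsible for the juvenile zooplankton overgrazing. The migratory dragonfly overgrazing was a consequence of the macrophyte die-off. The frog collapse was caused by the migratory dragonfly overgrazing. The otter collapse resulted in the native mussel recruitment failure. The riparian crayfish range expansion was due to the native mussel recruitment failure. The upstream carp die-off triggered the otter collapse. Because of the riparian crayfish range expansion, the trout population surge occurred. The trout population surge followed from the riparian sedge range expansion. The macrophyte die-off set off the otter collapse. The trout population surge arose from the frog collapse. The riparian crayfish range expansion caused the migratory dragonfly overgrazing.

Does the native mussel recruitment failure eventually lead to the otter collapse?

No

The native mussel recruitment failure leads to the riparian crayfish range expansion, the migratory dragonfly overgrazing, the frog collapse, the riparian sedge range expansion, the trout population surge; the otter collapse is not among them.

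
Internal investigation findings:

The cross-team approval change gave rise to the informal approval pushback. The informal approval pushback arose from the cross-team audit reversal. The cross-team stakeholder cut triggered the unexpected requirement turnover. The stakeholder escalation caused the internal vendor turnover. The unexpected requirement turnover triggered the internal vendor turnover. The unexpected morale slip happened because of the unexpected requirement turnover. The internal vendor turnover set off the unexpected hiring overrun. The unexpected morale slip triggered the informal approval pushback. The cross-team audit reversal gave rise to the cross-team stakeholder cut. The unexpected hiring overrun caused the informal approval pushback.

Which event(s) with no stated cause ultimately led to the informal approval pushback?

the cross-team approval change, the cross-team audit reversal, the stakeholder escalation

Tracing upstream from the informal approval pushback: the informal approval pushback ← the unexpected hiring overrun ← the internal vendor turnover ← the stakeholder escalation.
A separate upstream branch: the informal approval pushback ← the cross-team audit reversal.
A separate upstream branch: the informal approval pushback ← the cross-team approval change.
Each of those chain origins has no stated cause.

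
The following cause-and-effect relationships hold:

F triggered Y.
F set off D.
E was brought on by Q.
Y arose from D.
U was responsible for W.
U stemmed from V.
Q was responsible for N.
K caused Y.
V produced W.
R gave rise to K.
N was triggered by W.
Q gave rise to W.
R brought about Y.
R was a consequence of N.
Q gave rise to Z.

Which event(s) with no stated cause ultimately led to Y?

Tracing upstream from Y: Y ← R ← N ← W ← V.
A separate upstream branch: Y ← R ← N ← Q.
A separate upstream branch: Y ← F.
Each of those chain origins has no stated cause.

F, Q, V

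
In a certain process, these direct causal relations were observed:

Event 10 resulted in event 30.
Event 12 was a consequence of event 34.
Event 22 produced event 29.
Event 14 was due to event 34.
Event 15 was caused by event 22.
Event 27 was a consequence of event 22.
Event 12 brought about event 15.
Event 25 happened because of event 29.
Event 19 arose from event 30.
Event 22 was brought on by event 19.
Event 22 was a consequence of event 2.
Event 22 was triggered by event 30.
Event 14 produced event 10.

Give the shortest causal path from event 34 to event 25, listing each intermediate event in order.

event 34 → event 14 → event 10 → event 30 → event 22 → event 29 → event 25

event 34 → event 14
event 14 → event 10
event 10 → event 30
event 30 → event 22
event 22 → event 29
event 29 → event 25
Length: 6 steps.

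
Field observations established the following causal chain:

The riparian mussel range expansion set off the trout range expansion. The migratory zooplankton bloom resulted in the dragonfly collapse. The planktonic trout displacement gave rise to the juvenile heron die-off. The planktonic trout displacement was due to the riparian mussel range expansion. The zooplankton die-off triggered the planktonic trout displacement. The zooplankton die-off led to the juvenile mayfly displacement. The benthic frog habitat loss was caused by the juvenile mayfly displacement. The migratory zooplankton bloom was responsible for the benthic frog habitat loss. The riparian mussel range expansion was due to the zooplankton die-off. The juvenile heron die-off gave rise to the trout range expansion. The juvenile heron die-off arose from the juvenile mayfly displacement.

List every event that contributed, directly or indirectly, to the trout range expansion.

Immediate causes of the trout range expansion: the riparian mussel range expansion, the juvenile heron die-off.
Further upstream: the zooplankton die-off, the juvenile mayfly displacement, the planktonic trout displacement.

the juvenile heron die-off, the juvenile mayfly displacement, the planktonic trout displacement, the riparian mussel range expansion, the zooplankton die-off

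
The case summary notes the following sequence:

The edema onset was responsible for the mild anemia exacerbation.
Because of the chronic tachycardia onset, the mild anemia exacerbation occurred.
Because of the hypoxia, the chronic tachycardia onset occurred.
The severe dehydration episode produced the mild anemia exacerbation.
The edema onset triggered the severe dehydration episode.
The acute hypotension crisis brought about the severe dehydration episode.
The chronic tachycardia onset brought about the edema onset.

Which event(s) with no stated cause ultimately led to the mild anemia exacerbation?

the acute hypotension crisis, the hypoxia

Tracing upstream from the mild anemia exacerbation: the mild anemia exacerbation ← the chronic tachycardia onset ← the hypoxia.
A separate upstream branch: the mild anemia exacerbation ← the severe dehydration episode ← the acute hypotension crisis.
Each of those chain origins has no stated cause.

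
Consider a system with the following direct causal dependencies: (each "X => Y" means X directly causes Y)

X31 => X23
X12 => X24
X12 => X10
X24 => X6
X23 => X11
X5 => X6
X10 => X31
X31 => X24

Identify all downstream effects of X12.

Direct effects: X10, X24.
2 steps out: X31, X6.
3 steps out: X23.
4 steps out: X11.
Not reachable from it: X5.

X10, X11, X23, X24, X31, X6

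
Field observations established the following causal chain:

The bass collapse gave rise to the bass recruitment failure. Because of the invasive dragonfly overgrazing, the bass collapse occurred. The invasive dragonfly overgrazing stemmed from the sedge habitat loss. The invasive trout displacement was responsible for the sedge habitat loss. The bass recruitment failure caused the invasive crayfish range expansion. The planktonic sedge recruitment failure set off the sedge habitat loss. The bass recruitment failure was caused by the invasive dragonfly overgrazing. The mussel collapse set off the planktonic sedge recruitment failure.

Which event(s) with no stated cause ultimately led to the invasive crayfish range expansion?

the invasive trout displacement, the mussel collapse

Tracing upstream from the invasive crayfish range expansion: the invasive crayfish range expansion ← the bass recruitment failure ← the invasive dragonfly overgrazing ← the sedge habitat loss ← the planktonic sedge recruitment failure ← the mussel collapse.
A separate upstream branch: the invasive crayfish range expansion ← the bass recruitment failure ← the invasive dragonfly overgrazing ← the sedge habitat loss ← the invasive trout displacement.
Each of those chain origins has no stated cause.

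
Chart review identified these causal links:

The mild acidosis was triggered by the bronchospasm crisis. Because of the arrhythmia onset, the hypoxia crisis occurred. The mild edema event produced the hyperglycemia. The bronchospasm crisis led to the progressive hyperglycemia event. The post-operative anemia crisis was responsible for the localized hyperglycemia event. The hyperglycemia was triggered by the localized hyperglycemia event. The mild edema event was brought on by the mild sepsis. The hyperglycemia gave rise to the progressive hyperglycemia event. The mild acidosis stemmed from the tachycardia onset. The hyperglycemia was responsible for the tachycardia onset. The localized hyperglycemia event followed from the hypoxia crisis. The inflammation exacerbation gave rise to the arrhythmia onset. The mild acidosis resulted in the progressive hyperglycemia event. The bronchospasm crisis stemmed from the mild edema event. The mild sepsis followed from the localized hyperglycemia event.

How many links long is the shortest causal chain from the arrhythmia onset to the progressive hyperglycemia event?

Shortest chain: the arrhythmia onset → the hypoxia crisis → the localized hyperglycemia event → the hyperglycemia → the progressive hyperglycemia event.

4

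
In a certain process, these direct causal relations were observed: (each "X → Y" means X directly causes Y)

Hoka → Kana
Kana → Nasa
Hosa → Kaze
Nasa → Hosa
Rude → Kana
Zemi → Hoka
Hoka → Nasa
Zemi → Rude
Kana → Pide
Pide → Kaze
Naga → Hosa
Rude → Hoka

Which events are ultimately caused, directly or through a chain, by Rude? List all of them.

Hoka, Hosa, Kana, Kaze, Nasa, Pide

Direct effects: Hoka, Kana.
2 steps out: Nasa, Pide.
3 steps out: Hosa, Kaze.
Not reachable from it: Zemi, Naga.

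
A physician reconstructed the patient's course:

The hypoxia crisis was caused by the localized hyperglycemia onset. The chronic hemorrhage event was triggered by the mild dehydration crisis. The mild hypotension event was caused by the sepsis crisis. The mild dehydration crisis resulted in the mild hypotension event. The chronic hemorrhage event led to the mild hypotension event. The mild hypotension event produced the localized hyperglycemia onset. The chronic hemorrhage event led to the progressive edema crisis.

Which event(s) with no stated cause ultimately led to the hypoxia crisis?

Tracing upstream from the hypoxia crisis: the hypoxia crisis ← the localized hyperglycemia onset ← the mild hypotension event ← the mild dehydration crisis.
A separate upstream branch: the hypoxia crisis ← the localized hyperglycemia onset ← the mild hypotension event ← the sepsis crisis.
Each of those chain origins has no stated cause.

the mild dehydration crisis, the sepsis crisis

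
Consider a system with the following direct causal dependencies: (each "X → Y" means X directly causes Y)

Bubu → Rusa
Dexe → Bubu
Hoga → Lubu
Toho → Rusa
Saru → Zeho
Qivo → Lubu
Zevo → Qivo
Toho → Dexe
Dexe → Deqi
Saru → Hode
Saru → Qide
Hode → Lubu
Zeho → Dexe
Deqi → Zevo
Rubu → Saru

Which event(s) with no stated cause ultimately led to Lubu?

Tracing upstream from Lubu: Lubu ← Qivo ← Zevo ← Deqi ← Dexe ← Toho.
A separate upstream branch: Lubu ← Hode ← Saru ← Rubu.
A separate upstream branch: Lubu ← Hoga.
Each of those chain origins has no stated cause.

Hoga, Rubu, Toho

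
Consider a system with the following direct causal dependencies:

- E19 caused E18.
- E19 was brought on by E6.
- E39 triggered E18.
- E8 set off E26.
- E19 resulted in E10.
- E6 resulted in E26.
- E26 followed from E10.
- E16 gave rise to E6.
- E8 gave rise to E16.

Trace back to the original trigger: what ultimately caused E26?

E8

Tracing upstream from E26: E26 ← E8.
E8 has no stated cause, so it is the root.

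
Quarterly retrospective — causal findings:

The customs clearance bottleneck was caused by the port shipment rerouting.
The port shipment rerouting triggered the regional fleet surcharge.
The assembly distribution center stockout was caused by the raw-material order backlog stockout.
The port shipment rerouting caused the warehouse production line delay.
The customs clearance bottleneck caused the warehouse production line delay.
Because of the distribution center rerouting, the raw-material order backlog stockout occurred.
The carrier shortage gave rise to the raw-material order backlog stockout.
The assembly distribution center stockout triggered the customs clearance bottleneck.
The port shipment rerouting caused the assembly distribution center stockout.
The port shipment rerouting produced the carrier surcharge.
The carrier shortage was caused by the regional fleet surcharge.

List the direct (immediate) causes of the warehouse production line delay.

the customs clearance bottleneck, the port shipment rerouting

Upstream contributors include the regional fleet surcharge, the carrier shortage, the raw-material order backlog stockout, the assembly distribution center stockout, the distribution center rerouting, but only the customs clearance bottleneck, the port shipment rerouting feed directly into the warehouse production line delay.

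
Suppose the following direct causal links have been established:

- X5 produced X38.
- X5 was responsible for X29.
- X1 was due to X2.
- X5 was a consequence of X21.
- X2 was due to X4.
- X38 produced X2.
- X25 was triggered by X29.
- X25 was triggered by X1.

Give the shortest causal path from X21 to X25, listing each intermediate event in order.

X21 → X5
X5 → X29
X29 → X25
Length: 3 steps.

X21 → X5 → X29 → X25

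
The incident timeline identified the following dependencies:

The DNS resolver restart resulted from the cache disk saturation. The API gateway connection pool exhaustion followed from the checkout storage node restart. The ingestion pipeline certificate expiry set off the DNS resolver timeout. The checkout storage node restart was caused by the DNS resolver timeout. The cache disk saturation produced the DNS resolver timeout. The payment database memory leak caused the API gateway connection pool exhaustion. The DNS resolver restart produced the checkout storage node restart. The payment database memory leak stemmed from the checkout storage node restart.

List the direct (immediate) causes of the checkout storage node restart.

Upstream contributors include the cache disk saturation, the ingestion pipeline certificate expiry, but only the DNS resolver restart, the DNS resolver timeout feed directly into the checkout storage node restart.

the DNS resolver restart, the DNS resolver timeout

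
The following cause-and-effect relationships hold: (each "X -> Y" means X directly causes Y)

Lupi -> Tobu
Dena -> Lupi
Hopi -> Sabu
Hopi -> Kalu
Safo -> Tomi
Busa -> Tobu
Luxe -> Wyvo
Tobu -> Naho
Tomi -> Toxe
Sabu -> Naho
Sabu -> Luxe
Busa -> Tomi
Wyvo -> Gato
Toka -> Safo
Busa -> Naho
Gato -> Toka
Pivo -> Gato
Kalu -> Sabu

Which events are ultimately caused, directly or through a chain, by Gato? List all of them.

Direct effects: Toka.
2 steps out: Safo.
3 steps out: Tomi.
4 steps out: Toxe.
Not reachable from it: Hopi, Kalu, Sabu, Luxe, Wyvo, Dena, Lupi, Busa, Tobu, Pivo, Naho.

Safo, Toka, Tomi, Toxe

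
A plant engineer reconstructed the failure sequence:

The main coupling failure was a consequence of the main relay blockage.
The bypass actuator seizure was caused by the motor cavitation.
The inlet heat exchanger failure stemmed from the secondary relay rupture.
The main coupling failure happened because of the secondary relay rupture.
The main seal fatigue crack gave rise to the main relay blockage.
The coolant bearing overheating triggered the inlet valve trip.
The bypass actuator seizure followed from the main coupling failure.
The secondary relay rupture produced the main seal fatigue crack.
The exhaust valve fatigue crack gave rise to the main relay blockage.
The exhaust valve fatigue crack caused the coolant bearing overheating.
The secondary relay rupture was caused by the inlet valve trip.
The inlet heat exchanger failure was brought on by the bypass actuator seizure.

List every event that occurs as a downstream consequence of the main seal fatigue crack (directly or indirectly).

Direct effects: the main relay blockage.
2 steps out: the main coupling failure.
3 steps out: the bypass actuator seizure.
4 steps out: the inlet heat exchanger failure.
Not reachable from it: the exhaust valve fatigue crack, the coolant bearing overheating, the inlet valve trip, the secondary relay rupture, the motor cavitation.

the bypass actuator seizure, the inlet heat exchanger failure, the main coupling failure, the main relay blockage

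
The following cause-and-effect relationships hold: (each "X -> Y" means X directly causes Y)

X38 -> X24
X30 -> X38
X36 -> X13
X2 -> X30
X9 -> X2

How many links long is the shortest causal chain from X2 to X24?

Shortest chain: X2 → X30 → X38 → X24.

3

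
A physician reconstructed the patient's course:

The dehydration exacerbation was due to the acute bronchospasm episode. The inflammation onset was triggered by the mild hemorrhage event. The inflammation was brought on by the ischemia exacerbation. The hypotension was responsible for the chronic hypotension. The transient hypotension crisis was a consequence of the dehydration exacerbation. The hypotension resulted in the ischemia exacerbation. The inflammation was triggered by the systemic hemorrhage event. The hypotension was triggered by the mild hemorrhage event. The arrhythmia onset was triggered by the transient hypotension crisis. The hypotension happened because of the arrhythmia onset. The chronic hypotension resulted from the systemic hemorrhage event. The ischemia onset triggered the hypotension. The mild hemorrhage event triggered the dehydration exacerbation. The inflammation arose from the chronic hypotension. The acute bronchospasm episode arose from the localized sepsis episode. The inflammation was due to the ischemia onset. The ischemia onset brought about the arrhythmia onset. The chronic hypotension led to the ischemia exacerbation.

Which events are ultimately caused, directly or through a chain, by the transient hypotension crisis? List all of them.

the arrhythmia onset, the chronic hypotension, the hypotension, the inflammation, the ischemia exacerbation

Direct effects: the arrhythmia onset.
2 steps out: the hypotension.
3 steps out: the chronic hypotension, the ischemia exacerbation.
4 steps out: the inflammation.
Not reachable from it: the mild hemorrhage event, the inflammation onset, the localized sepsis episode, the systemic hemorrhage event, the acute bronchospasm episode, the ischemia onset, the dehydration exacerbation.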